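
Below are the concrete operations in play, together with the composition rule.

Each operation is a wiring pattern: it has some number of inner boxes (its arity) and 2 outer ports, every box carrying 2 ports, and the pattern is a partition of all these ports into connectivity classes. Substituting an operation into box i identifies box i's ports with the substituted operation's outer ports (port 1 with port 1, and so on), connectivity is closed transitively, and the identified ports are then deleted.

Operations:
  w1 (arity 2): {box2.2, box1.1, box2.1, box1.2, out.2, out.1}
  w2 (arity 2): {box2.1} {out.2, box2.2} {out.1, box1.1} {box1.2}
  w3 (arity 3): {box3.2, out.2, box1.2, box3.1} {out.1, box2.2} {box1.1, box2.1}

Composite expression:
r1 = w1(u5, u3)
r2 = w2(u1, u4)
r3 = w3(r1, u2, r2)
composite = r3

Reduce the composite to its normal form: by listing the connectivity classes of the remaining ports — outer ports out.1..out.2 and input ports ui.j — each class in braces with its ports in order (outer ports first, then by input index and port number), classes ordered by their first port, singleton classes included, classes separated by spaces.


After gluing at w3, chains via deleted ports link the u-ports.
composing w1 on (u5, u3), with out.j its own outer ports: {out.1, out.2, u3.1, u3.2, u5.1, u5.2}
composing w2 on (u1, u4), with out.j its own outer ports: {out.1, u1.1} {out.2, u4.2} {u1.2} {u4.1}
composing w3 on (u5, u3, u2, u1, u4), with out.j its own outer ports: {out.1, u2.2} {out.2, u1.1, u2.1, u3.1, u3.2, u4.2, u5.1, u5.2} {u1.2} {u4.1}

{out.1, u2.2} {out.2, u1.1, u2.1, u3.1, u3.2, u4.2, u5.1, u5.2} {u1.2} {u4.1}


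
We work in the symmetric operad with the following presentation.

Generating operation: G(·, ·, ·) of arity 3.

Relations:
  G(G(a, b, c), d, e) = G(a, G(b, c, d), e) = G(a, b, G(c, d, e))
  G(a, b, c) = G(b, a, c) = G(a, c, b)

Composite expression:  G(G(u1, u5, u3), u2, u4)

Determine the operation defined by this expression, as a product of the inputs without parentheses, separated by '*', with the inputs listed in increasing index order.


Any arrangement under G is one operation, so sort the u-inputs.
G(u1, u5, u3) linearizes to u1 * u5 * u3
G(G(u1, u5, u3), u2, u4) linearizes to u1 * u5 * u3 * u2 * u4
rearranged into index order: u1 * u2 * u3 * u4 * u5

u1 * u2 * u3 * u4 * u5


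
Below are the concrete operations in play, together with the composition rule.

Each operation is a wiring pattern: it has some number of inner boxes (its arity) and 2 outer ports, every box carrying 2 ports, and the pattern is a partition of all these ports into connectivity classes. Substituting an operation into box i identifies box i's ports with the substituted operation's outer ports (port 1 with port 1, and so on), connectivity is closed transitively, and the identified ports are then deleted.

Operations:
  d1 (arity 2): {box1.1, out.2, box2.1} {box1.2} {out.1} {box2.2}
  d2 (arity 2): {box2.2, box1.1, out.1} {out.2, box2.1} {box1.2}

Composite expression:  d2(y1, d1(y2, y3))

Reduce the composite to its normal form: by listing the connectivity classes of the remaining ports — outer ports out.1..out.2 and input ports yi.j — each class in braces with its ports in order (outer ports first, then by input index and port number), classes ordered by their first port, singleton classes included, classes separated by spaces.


{out.1, y1.1, y2.1, y3.1} {out.2} {y1.2} {y2.2} {y3.2}

Reachability decides: close wires over d2-identified ports.
d1 over (y2, y3) gives {out.1} {out.2, y2.1, y3.1} {y2.2} {y3.2}, out.j being that stage's outer ports
d2 over (y1, y2, y3) gives {out.1, y1.1, y2.1, y3.1} {out.2} {y1.2} {y2.2} {y3.2}, out.j being that stage's outer ports


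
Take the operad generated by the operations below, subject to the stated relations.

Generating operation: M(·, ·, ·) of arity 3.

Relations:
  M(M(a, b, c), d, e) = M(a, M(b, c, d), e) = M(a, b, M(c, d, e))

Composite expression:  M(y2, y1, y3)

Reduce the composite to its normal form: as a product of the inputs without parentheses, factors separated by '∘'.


y2 ∘ y1 ∘ y3

Associativity of M dissolves the nesting; only the y-input order survives.
M(y2, y1, y3) unparenthesizes to y2 ∘ y1 ∘ y3


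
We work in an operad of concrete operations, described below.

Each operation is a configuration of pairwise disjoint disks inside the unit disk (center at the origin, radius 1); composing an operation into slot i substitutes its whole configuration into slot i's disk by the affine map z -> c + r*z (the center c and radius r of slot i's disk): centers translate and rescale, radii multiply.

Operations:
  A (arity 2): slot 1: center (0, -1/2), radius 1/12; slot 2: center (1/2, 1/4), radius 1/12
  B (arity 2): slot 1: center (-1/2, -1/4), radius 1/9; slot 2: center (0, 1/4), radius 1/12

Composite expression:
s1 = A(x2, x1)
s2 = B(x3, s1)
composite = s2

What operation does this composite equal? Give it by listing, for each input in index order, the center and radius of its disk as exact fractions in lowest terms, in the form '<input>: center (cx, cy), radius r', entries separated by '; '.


x1: center (1/24, 13/48), radius 1/144; x2: center (0, 5/24), radius 1/144; x3: center (-1/2, -1/4), radius 1/9


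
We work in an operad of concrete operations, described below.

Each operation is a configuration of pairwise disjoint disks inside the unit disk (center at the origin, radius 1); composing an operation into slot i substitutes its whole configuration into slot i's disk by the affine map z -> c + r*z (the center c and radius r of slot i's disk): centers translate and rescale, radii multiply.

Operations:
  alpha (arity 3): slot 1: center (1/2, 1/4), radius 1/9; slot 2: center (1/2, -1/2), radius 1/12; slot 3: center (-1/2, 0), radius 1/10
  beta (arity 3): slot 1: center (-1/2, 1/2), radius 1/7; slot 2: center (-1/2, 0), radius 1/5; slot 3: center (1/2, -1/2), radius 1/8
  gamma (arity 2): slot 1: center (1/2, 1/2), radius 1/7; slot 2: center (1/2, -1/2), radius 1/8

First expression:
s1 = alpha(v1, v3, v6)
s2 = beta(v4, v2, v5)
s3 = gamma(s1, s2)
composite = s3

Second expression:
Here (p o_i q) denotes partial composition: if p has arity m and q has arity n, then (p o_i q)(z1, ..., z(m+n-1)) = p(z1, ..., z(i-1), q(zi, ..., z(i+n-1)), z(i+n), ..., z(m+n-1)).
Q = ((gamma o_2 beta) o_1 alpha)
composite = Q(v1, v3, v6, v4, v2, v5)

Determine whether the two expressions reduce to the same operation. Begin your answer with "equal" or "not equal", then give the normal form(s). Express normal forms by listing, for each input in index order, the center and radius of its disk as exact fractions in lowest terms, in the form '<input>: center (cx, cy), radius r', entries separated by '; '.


equal: each reduces to v1: center (4/7, 15/28), radius 1/63; v2: center (7/16, -1/2), radius 1/40; v3: center (4/7, 3/7), radius 1/84; v4: center (7/16, -7/16), radius 1/56; v5: center (9/16, -9/16), radius 1/64; v6: center (3/7, 1/2), radius 1/70


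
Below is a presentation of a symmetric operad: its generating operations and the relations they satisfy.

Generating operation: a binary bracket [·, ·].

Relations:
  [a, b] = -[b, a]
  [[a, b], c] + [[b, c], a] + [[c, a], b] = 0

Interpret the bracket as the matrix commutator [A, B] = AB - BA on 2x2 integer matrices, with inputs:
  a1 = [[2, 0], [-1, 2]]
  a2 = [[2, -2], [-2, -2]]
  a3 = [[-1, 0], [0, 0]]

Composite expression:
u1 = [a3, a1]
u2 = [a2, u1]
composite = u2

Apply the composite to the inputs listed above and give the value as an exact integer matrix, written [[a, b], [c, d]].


[[2, 0], [4, -2]]

[a3, a1] = [[0, 0], [-1, 0]]
[a2, [a3, a1]] = [[2, 0], [4, -2]]


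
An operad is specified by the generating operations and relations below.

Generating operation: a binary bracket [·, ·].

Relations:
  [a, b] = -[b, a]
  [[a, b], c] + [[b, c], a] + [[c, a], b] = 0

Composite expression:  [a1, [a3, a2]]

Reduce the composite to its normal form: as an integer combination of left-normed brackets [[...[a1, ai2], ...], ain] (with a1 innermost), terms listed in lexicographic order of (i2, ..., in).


Skip Jacobi rewriting: expand, keep a1-initial words, read off terms.
Composite bracket: [a1, [a3, a2]]
Expanding via [a, b] = ab - ba: 4 signed words (2^2 = 4).
Words beginning with a1 determine it all:
  the word a1a2a3 carries sign -1 and contributes -[[a1, a2], a3]
  the word a1a3a2 carries sign +1 and contributes +[[a1, a3], a2]

-[[a1, a2], a3] + [[a1, a3], a2]


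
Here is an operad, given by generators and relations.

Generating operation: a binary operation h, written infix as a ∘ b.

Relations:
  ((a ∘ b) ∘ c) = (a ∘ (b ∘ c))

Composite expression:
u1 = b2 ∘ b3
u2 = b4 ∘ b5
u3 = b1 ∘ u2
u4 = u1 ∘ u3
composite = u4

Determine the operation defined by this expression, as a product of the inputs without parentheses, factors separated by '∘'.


The h-tree's shape is irrelevant; the b-reading-order decides.
(b2 ∘ b3) unparenthesizes to b2 ∘ b3
(b4 ∘ b5) unparenthesizes to b4 ∘ b5
(b1 ∘ (b4 ∘ b5)) unparenthesizes to b1 ∘ b4 ∘ b5
((b2 ∘ b3) ∘ (b1 ∘ (b4 ∘ b5))) unparenthesizes to b2 ∘ b3 ∘ b1 ∘ b4 ∘ b5

b2 ∘ b3 ∘ b1 ∘ b4 ∘ b5


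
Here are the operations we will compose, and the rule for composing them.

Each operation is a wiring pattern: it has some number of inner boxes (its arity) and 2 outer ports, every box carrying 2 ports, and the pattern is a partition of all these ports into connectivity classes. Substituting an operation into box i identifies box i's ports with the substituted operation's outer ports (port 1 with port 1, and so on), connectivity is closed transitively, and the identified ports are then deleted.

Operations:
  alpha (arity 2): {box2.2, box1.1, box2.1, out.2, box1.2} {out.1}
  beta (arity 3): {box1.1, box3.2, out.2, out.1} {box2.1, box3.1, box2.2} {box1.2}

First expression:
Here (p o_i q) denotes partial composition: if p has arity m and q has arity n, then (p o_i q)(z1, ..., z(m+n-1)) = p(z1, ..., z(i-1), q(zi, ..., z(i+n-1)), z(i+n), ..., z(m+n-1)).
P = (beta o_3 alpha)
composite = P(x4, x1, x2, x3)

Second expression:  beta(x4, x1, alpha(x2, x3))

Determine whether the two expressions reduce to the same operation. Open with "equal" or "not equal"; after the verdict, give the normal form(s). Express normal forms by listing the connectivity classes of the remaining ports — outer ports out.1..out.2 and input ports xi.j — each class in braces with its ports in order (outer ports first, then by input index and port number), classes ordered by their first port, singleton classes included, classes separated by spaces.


equal; the common form is {out.1, out.2, x2.1, x2.2, x3.1, x3.2, x4.1} {x1.1, x1.2} {x4.2}

Normal form of the first expression: {out.1, out.2, x2.1, x2.2, x3.1, x3.2, x4.1} {x1.1, x1.2} {x4.2}
Normal form of the second expression: {out.1, out.2, x2.1, x2.2, x3.1, x3.2, x4.1} {x1.1, x1.2} {x4.2}
The normal forms match — equal.


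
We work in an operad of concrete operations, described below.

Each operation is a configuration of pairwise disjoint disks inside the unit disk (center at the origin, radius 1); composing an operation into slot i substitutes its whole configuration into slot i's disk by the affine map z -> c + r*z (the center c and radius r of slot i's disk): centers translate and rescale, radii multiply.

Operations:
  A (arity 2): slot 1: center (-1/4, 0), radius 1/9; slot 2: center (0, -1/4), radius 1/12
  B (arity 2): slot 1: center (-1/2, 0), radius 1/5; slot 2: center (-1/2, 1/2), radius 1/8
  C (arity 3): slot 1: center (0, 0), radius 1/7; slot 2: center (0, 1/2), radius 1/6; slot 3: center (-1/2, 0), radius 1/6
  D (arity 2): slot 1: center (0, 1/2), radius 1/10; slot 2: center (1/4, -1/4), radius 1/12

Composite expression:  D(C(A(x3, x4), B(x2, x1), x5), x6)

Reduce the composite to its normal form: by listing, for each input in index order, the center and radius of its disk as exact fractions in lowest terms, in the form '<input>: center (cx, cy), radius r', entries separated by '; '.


Below D, radii multiply path by path; the x-disk centers shift.
input x3: applying the 3 nested substitutions gives center (-1/280, 1/2), radius 1/630
input x4: applying the 3 nested substitutions gives center (0, 139/280), radius 1/840
input x2: applying the 3 nested substitutions gives center (-1/120, 11/20), radius 1/300
input x1: applying the 3 nested substitutions gives center (-1/120, 67/120), radius 1/480
input x5: applying the 2 nested substitutions gives center (-1/20, 1/2), radius 1/60
input x6: applying the 1 nested substitution gives center (1/4, -1/4), radius 1/12

x1: center (-1/120, 67/120), radius 1/480; x2: center (-1/120, 11/20), radius 1/300; x3: center (-1/280, 1/2), radius 1/630; x4: center (0, 139/280), radius 1/840; x5: center (-1/20, 1/2), radius 1/60; x6: center (1/4, -1/4), radius 1/12


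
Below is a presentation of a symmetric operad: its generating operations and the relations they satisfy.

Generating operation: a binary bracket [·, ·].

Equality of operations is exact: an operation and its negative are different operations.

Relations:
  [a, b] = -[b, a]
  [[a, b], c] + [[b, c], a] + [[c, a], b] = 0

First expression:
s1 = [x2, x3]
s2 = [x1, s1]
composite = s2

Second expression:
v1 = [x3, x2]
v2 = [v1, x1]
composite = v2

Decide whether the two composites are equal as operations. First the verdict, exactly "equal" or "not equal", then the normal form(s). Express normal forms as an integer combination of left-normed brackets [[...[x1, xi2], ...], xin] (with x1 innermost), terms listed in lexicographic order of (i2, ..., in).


equal; both compose to [[x1, x2], x3] - [[x1, x3], x2]

Normal form of the first expression: [[x1, x2], x3] - [[x1, x3], x2]
Normal form of the second expression: [[x1, x2], x3] - [[x1, x3], x2]
The forms coincide; equal.


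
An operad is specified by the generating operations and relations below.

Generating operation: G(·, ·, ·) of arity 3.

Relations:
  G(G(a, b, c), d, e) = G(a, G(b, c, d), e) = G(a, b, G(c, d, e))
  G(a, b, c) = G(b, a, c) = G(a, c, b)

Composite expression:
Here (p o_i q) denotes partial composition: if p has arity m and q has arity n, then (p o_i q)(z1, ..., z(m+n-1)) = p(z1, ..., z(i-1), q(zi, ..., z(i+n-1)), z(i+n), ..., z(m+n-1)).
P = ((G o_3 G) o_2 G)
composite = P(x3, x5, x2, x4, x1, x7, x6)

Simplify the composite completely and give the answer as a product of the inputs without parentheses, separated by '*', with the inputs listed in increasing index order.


x1 * x2 * x3 * x4 * x5 * x6 * x7


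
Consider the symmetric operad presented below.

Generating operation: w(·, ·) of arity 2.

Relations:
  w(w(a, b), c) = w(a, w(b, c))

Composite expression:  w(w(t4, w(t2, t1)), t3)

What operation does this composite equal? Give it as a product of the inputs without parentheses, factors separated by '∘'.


t4 ∘ t2 ∘ t1 ∘ t3

The w-tree's shape is irrelevant; the t-reading-order decides.
w(t2, t1) reduces to t2 ∘ t1
w(t4, w(t2, t1)) reduces to t4 ∘ t2 ∘ t1
w(w(t4, w(t2, t1)), t3) reduces to t4 ∘ t2 ∘ t1 ∘ t3


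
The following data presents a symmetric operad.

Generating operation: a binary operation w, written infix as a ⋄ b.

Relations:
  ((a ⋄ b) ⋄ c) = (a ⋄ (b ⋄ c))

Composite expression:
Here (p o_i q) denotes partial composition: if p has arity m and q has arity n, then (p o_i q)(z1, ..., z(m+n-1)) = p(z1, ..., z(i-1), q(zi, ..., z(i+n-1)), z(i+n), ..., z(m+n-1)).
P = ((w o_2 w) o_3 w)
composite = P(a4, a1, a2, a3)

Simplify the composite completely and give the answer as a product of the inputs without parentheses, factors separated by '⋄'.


a4 ⋄ a1 ⋄ a2 ⋄ a3

The w-tree's shape is irrelevant; the a-reading-order decides.
(a2 ⋄ a3) unparenthesizes to a2 ⋄ a3
(a1 ⋄ (a2 ⋄ a3)) unparenthesizes to a1 ⋄ a2 ⋄ a3
(a4 ⋄ (a1 ⋄ (a2 ⋄ a3))) unparenthesizes to a4 ⋄ a1 ⋄ a2 ⋄ a3


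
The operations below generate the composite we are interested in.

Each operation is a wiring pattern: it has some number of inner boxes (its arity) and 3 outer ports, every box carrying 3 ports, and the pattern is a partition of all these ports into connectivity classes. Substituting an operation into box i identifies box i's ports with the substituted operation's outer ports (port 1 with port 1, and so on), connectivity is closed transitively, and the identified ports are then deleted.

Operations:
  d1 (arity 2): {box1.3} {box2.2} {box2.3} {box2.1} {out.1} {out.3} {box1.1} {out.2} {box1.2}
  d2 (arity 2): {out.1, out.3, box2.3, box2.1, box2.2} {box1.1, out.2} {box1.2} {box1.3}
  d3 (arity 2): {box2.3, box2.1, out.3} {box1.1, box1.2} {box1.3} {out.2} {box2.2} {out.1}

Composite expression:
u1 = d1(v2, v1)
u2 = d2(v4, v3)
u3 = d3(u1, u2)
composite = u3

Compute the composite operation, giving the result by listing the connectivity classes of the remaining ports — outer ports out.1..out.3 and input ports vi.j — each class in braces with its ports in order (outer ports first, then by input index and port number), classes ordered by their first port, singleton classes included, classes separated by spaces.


{out.1} {out.2} {out.3, v3.1, v3.2, v3.3} {v1.1} {v1.2} {v1.3} {v2.1} {v2.2} {v2.3} {v4.1} {v4.2} {v4.3}

Reachability decides: close wires over d3-identified ports.
through d1, on inputs (v2, v1): {out.1} {out.2} {out.3} {v1.1} {v1.2} {v1.3} {v2.1} {v2.2} {v2.3} (out.j = stage outer ports)
through d2, on inputs (v4, v3): {out.1, out.3, v3.1, v3.2, v3.3} {out.2, v4.1} {v4.2} {v4.3} (out.j = stage outer ports)
through d3, on inputs (v2, v1, v4, v3): {out.1} {out.2} {out.3, v3.1, v3.2, v3.3} {v1.1} {v1.2} {v1.3} {v2.1} {v2.2} {v2.3} {v4.1} {v4.2} {v4.3} (out.j = stage outer ports)


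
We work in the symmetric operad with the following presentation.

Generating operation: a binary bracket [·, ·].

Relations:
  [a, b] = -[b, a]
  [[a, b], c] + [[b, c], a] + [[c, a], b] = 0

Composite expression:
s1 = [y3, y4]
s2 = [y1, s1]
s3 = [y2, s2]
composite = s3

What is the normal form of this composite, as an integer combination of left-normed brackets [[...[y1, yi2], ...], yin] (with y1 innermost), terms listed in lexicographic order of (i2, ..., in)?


-[[[y1, y3], y4], y2] + [[[y1, y4], y3], y2]

Left-normed coefficients sit on the y1-initial expansion words.
Composite bracket: [y2, [y1, [y3, y4]]]
Applying ab - ba throughout gives 8 signed words (2^3 = 8).
Coefficients come from the y1-initial words:
  the word y1y3y4y2 carries sign -1 and contributes -[[[y1, y3], y4], y2]
  the word y1y4y3y2 carries sign +1 and contributes +[[[y1, y4], y3], y2]


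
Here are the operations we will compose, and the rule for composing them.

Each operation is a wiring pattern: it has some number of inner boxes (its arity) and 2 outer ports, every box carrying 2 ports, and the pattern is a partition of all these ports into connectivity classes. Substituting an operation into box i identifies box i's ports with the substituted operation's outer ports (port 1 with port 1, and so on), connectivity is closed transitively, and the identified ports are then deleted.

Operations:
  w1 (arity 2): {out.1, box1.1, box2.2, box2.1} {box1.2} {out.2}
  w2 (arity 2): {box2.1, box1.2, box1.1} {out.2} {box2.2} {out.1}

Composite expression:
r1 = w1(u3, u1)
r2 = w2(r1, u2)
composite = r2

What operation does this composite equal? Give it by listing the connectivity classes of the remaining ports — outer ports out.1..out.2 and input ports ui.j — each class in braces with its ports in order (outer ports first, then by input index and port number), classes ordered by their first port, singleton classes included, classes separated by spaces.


Treat the ports identified at w2 as solder joints: merge, then drop.
stage w1: inputs (u3, u1), connectivity {out.1, u1.1, u1.2, u3.1} {out.2} {u3.2}, out.j its boundary
stage w2: inputs (u3, u1, u2), connectivity {out.1} {out.2} {u1.1, u1.2, u2.1, u3.1} {u2.2} {u3.2}, out.j its boundary

{out.1} {out.2} {u1.1, u1.2, u2.1, u3.1} {u2.2} {u3.2}


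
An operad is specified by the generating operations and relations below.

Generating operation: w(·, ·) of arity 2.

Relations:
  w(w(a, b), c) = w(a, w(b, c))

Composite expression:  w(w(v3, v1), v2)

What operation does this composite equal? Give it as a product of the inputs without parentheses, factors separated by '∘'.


v3 ∘ v1 ∘ v2


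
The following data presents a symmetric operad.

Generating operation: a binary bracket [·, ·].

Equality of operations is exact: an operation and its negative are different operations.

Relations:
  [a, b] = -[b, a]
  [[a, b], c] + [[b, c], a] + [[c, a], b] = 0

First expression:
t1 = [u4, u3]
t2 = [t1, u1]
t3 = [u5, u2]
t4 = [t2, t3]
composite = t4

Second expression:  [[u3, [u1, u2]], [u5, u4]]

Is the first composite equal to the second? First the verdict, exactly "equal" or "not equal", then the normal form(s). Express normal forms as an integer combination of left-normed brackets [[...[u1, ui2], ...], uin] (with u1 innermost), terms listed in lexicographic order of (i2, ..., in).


The first composite normalizes to -[[[[u1, u3], u4], u2], u5] + [[[[u1, u3], u4], u5], u2] + [[[[u1, u4], u3], u2], u5] - [[[[u1, u4], u3], u5], u2]
The second composite normalizes to [[[[u1, u2], u3], u4], u5] - [[[[u1, u2], u3], u5], u4]
Distinct normal forms: not equal.

not equal; the first gives -[[[[u1, u3], u4], u2], u5] + [[[[u1, u3], u4], u5], u2] + [[[[u1, u4], u3], u2], u5] - [[[[u1, u4], u3], u5], u2] and the second [[[[u1, u2], u3], u4], u5] - [[[[u1, u2], u3], u5], u4]


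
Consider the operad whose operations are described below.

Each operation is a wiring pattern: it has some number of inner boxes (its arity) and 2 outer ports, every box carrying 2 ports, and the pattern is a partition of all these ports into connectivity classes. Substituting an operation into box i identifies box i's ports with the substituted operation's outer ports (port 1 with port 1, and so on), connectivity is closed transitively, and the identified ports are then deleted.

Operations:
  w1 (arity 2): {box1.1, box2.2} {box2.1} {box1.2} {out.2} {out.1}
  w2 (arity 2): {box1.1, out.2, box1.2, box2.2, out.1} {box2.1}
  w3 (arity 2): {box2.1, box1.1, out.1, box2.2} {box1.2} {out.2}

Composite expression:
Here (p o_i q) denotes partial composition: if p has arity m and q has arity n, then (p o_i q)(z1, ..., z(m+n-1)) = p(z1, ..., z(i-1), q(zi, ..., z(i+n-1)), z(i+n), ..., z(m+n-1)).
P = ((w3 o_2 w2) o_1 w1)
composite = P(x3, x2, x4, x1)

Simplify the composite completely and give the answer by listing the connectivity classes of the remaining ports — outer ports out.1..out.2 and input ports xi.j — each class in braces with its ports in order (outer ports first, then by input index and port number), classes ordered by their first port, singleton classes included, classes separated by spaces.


{out.1, x1.2, x4.1, x4.2} {out.2} {x1.1} {x2.1} {x2.2, x3.1} {x3.2}

After gluing at w3, chains via deleted ports link the x-ports.
composing w1 on (x3, x2), with out.j its own outer ports: {out.1} {out.2} {x2.1} {x2.2, x3.1} {x3.2}
composing w2 on (x4, x1), with out.j its own outer ports: {out.1, out.2, x1.2, x4.1, x4.2} {x1.1}
composing w3 on (x3, x2, x4, x1), with out.j its own outer ports: {out.1, x1.2, x4.1, x4.2} {out.2} {x1.1} {x2.1} {x2.2, x3.1} {x3.2}


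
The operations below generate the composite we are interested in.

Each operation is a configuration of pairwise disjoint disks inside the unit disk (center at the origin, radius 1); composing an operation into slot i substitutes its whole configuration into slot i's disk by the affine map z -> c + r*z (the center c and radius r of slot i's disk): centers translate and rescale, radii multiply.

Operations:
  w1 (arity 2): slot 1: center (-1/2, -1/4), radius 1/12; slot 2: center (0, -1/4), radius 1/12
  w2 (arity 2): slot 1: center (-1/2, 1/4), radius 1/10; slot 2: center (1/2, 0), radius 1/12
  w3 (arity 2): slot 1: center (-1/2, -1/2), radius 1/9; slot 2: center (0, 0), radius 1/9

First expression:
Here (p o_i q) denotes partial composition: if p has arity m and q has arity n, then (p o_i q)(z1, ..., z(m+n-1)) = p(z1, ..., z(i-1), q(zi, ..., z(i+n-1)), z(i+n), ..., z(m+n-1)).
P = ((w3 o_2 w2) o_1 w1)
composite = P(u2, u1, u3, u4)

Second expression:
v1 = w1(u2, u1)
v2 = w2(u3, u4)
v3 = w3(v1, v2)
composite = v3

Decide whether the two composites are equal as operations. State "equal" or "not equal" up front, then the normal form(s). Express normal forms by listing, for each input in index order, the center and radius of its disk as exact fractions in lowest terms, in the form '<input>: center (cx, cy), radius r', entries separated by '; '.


Normal form of the first expression: u1: center (-1/2, -19/36), radius 1/108; u2: center (-5/9, -19/36), radius 1/108; u3: center (-1/18, 1/36), radius 1/90; u4: center (1/18, 0), radius 1/108
Normal form of the second expression: u1: center (-1/2, -19/36), radius 1/108; u2: center (-5/9, -19/36), radius 1/108; u3: center (-1/18, 1/36), radius 1/90; u4: center (1/18, 0), radius 1/108
Same normal form: equal.

equal: each reduces to u1: center (-1/2, -19/36), radius 1/108; u2: center (-5/9, -19/36), radius 1/108; u3: center (-1/18, 1/36), radius 1/90; u4: center (1/18, 0), radius 1/108


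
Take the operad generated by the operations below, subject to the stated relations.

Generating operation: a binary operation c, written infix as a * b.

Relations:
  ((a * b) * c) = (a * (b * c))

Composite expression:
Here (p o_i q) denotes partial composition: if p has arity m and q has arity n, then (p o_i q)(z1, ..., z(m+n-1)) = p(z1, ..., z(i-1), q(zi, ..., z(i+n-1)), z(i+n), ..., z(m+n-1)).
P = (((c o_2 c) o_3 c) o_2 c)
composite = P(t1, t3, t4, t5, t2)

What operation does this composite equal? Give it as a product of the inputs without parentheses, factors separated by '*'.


t1 * t3 * t4 * t5 * t2

Key point: c is associative — brackets drop, the t-order remains.
(t3 * t4) flattens to t3 * t4
(t5 * t2) flattens to t5 * t2
((t3 * t4) * (t5 * t2)) flattens to t3 * t4 * t5 * t2
(t1 * ((t3 * t4) * (t5 * t2))) flattens to t1 * t3 * t4 * t5 * t2


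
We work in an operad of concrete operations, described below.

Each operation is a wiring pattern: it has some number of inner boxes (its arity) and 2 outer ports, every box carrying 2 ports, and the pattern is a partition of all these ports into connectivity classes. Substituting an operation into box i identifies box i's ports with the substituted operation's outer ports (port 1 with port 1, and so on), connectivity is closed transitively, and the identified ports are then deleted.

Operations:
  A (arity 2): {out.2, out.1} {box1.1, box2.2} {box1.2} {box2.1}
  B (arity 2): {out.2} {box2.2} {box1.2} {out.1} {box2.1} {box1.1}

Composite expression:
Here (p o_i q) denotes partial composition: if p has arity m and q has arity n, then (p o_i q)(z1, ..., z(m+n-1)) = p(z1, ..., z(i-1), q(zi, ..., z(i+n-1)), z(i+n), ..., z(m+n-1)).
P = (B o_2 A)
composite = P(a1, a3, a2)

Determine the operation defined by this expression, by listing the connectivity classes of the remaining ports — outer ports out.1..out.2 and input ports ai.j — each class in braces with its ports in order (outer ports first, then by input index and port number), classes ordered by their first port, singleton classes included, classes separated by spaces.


{out.1} {out.2} {a1.1} {a1.2} {a2.1} {a2.2, a3.1} {a3.2}

Substituting into B glues patterns; closure does the rest.
composing A on (a3, a2), with out.j its own outer ports: {out.1, out.2} {a2.1} {a2.2, a3.1} {a3.2}
composing B on (a1, a3, a2), with out.j its own outer ports: {out.1} {out.2} {a1.1} {a1.2} {a2.1} {a2.2, a3.1} {a3.2}


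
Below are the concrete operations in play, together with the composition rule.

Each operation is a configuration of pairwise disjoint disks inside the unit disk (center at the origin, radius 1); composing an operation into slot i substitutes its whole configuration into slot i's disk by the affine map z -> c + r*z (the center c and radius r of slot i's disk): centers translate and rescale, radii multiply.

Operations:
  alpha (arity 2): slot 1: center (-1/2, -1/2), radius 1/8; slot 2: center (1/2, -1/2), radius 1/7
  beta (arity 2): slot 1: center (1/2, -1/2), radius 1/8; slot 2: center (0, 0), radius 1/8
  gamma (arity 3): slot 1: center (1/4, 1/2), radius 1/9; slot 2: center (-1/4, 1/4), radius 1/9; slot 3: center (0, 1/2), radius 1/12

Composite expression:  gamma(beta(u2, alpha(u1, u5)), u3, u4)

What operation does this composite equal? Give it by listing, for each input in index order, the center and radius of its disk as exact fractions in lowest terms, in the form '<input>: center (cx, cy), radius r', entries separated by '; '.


u1: center (35/144, 71/144), radius 1/576; u2: center (11/36, 4/9), radius 1/72; u3: center (-1/4, 1/4), radius 1/9; u4: center (0, 1/2), radius 1/12; u5: center (37/144, 71/144), radius 1/504

Follow each u-input down from gamma: c' goes to c + r*c', radius to r*r'.
u2: after 2 affine steps, its disk has center (11/36, 4/9), radius 1/72
u1: after 3 affine steps, its disk has center (35/144, 71/144), radius 1/576
u5: after 3 affine steps, its disk has center (37/144, 71/144), radius 1/504
u3: after 1 affine step, its disk has center (-1/4, 1/4), radius 1/9
u4: after 1 affine step, its disk has center (0, 1/2), radius 1/12


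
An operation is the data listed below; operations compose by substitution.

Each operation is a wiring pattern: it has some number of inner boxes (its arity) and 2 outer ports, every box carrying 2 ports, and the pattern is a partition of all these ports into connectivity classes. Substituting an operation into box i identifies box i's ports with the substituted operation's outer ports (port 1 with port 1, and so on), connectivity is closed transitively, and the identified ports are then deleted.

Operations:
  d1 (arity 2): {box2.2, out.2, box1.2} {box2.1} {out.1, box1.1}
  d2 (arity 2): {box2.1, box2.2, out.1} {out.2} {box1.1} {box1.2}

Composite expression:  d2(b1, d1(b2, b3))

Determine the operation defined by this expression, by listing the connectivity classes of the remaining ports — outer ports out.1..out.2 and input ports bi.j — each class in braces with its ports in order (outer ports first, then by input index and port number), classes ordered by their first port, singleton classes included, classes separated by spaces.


After gluing at d2, chains via deleted ports link the b-ports.
stage d1: inputs (b2, b3), connectivity {out.1, b2.1} {out.2, b2.2, b3.2} {b3.1}, out.j its boundary
stage d2: inputs (b1, b2, b3), connectivity {out.1, b2.1, b2.2, b3.2} {out.2} {b1.1} {b1.2} {b3.1}, out.j its boundary

{out.1, b2.1, b2.2, b3.2} {out.2} {b1.1} {b1.2} {b3.1}


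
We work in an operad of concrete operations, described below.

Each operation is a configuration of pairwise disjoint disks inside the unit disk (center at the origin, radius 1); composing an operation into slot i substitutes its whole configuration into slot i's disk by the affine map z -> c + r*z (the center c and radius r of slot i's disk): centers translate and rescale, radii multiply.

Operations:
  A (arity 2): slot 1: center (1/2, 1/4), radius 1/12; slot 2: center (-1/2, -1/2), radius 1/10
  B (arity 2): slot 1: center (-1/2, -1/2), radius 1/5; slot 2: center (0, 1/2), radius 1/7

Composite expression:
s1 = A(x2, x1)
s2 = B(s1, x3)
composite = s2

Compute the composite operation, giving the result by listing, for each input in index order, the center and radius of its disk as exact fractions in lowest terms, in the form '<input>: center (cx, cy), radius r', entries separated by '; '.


x1: center (-3/5, -3/5), radius 1/50; x2: center (-2/5, -9/20), radius 1/60; x3: center (0, 1/2), radius 1/7


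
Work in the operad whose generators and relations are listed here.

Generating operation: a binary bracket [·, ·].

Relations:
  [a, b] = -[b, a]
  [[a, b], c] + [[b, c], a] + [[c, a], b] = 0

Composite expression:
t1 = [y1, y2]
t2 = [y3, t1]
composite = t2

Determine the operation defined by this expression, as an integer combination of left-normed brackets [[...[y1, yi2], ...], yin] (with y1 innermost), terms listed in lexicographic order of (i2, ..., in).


-[[y1, y2], y3]

Skip Jacobi rewriting: expand, keep y1-initial words, read off terms.
Composite bracket: [y3, [y1, y2]]
Full expansion: 4 signed words from ab - ba (2^2 = 4).
Words beginning with y1 determine it all:
  y1y2y3 appears with sign -1, giving the term -[[y1, y2], y3]


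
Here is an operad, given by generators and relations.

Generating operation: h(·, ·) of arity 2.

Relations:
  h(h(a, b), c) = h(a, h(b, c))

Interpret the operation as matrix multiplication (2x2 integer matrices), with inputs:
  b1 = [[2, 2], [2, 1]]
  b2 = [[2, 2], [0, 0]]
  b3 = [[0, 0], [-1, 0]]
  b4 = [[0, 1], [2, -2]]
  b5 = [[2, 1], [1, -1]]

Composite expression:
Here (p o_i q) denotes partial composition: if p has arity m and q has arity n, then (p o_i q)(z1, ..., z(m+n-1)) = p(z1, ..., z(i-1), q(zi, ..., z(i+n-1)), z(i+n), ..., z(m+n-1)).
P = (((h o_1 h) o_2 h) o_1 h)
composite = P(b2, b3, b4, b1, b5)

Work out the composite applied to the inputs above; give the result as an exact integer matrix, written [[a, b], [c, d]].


h(b2, b3) = [[-2, 0], [0, 0]]
h(b4, b1) = [[2, 1], [0, 2]]
h(h(b2, b3), h(b4, b1)) = [[-4, -2], [0, 0]]
h(h(h(b2, b3), h(b4, b1)), b5) = [[-10, -2], [0, 0]]

[[-10, -2], [0, 0]]


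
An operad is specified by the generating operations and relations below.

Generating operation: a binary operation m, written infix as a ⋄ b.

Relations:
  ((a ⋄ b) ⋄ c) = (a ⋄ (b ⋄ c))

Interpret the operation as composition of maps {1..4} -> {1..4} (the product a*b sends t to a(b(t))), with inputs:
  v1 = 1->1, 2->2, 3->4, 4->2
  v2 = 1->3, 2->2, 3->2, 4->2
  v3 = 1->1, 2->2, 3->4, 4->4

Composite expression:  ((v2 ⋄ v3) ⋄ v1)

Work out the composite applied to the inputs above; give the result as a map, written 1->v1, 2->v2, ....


1->3, 2->2, 3->2, 4->2

(v2 ⋄ v3) = 1->3, 2->2, 3->2, 4->2
((v2 ⋄ v3) ⋄ v1) = 1->3, 2->2, 3->2, 4->2


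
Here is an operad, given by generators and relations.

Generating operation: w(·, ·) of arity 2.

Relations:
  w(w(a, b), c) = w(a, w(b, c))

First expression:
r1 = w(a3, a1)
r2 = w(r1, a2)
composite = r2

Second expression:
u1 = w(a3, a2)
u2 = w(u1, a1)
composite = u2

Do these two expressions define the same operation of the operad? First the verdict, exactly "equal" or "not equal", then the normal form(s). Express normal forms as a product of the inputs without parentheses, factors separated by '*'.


not equal; first: a3 * a1 * a2; second: a3 * a2 * a1

The first expression, normalized: a3 * a1 * a2
The second expression, normalized: a3 * a2 * a1
The normal forms differ: not equal.


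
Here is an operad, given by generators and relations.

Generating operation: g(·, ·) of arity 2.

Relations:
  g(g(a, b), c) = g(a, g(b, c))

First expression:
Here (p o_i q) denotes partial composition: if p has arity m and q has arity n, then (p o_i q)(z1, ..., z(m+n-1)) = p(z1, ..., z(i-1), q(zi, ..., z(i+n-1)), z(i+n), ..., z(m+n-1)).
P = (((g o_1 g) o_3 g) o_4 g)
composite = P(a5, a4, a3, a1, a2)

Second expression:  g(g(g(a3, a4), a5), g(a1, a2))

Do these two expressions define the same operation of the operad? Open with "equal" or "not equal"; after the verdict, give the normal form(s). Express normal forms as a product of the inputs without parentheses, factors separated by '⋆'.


Normal form of the first expression: a5 ⋆ a4 ⋆ a3 ⋆ a1 ⋆ a2
Normal form of the second expression: a3 ⋆ a4 ⋆ a5 ⋆ a1 ⋆ a2
Distinct normal forms: not equal.

not equal: they reduce to a5 ⋆ a4 ⋆ a3 ⋆ a1 ⋆ a2 and a3 ⋆ a4 ⋆ a5 ⋆ a1 ⋆ a2


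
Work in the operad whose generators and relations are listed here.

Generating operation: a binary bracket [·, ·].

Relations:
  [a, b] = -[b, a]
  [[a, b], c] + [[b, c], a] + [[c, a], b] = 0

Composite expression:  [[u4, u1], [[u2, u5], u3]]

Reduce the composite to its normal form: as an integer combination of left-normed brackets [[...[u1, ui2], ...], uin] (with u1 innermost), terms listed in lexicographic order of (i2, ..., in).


Skip Jacobi rewriting: expand, keep u1-initial words, read off terms.
Composite bracket: [[u4, u1], [[u2, u5], u3]]
Under [a, b] = ab - ba we get 16 signed associative words (2^4 = 16).
Collect the words opening with u1:
  from u1u4u2u5u3, sign -1: term -[[[[u1, u4], u2], u5], u3]
  from u1u4u3u2u5, sign +1: term +[[[[u1, u4], u3], u2], u5]
  from u1u4u3u5u2, sign -1: term -[[[[u1, u4], u3], u5], u2]
  from u1u4u5u2u3, sign +1: term +[[[[u1, u4], u5], u2], u3]

-[[[[u1, u4], u2], u5], u3] + [[[[u1, u4], u3], u2], u5] - [[[[u1, u4], u3], u5], u2] + [[[[u1, u4], u5], u2], u3]


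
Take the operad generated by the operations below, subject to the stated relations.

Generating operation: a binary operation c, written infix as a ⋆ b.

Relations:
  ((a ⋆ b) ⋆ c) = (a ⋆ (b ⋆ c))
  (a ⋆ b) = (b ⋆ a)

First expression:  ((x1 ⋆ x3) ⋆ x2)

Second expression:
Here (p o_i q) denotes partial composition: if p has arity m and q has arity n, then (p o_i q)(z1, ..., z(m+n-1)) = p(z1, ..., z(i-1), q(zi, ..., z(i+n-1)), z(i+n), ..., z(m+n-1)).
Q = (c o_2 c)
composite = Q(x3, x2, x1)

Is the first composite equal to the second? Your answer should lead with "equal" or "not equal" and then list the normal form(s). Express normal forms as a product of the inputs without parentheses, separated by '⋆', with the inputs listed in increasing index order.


The first expression reduces to x1 ⋆ x2 ⋆ x3
The second expression reduces to x1 ⋆ x2 ⋆ x3
Same normal form: equal.

equal; both compose to x1 ⋆ x2 ⋆ x3


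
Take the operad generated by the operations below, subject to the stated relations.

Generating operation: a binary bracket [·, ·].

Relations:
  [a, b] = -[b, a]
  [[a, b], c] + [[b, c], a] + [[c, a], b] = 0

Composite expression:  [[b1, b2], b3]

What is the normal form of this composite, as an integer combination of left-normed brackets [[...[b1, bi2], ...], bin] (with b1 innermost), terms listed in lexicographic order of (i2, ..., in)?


[[b1, b2], b3]

A multilinear Lie element is pinned by b1-initial words (b1 innermost).
Composite bracket: [[b1, b2], b3]
Expanding via [a, b] = ab - ba: 4 signed words (2^2 = 4).
The b1-initial words carry the normal form:
  from b1b2b3, sign +1: term +[[b1, b2], b3]


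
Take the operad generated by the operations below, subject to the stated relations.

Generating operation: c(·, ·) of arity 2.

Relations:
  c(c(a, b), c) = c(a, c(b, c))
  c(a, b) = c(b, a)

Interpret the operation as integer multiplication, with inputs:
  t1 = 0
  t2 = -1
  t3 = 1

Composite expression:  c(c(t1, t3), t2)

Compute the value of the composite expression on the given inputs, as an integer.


0

c(t1, t3) = 0
c(c(t1, t3), t2) = 0


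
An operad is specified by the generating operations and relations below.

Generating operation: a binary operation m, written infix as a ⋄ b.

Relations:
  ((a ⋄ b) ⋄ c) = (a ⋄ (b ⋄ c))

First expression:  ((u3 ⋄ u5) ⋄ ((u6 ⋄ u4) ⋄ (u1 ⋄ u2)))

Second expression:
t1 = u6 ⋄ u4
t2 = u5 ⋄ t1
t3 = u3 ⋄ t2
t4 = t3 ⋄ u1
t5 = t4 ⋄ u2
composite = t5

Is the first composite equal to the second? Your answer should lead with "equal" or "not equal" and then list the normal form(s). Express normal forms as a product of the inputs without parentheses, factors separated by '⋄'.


equal: each reduces to u3 ⋄ u5 ⋄ u6 ⋄ u4 ⋄ u1 ⋄ u2

In normal form, the first expression is u3 ⋄ u5 ⋄ u6 ⋄ u4 ⋄ u1 ⋄ u2
In normal form, the second expression is u3 ⋄ u5 ⋄ u6 ⋄ u4 ⋄ u1 ⋄ u2
The normal forms match — equal.


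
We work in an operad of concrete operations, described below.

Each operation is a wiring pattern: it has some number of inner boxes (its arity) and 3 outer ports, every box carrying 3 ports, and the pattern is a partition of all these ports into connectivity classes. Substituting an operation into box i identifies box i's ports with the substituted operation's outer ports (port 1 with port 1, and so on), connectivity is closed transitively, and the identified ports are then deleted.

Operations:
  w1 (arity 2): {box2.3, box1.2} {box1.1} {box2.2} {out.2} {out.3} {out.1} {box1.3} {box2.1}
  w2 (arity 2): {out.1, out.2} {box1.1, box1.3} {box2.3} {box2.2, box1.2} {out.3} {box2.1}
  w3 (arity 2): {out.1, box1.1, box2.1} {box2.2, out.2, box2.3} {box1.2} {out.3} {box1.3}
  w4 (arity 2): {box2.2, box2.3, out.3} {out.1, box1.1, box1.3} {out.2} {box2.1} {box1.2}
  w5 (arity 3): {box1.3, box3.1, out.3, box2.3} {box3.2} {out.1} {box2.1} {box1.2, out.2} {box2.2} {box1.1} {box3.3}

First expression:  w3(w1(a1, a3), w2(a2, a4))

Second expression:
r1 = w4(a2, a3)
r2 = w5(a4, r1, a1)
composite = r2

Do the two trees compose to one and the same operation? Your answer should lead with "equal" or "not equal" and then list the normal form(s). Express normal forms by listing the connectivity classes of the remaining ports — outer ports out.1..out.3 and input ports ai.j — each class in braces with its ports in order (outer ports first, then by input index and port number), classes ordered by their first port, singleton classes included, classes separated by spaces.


not equal: they reduce to {out.1, out.2} {out.3} {a1.1} {a1.2, a3.3} {a1.3} {a2.1, a2.3} {a2.2, a4.2} {a3.1} {a3.2} {a4.1} {a4.3} and {out.1} {out.2, a4.2} {out.3, a1.1, a3.2, a3.3, a4.3} {a1.2} {a1.3} {a2.1, a2.3} {a2.2} {a3.1} {a4.1}

Normal form of the first expression: {out.1, out.2} {out.3} {a1.1} {a1.2, a3.3} {a1.3} {a2.1, a2.3} {a2.2, a4.2} {a3.1} {a3.2} {a4.1} {a4.3}
Normal form of the second expression: {out.1} {out.2, a4.2} {out.3, a1.1, a3.2, a3.3, a4.3} {a1.2} {a1.3} {a2.1, a2.3} {a2.2} {a3.1} {a4.1}
They disagree, so not equal.
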